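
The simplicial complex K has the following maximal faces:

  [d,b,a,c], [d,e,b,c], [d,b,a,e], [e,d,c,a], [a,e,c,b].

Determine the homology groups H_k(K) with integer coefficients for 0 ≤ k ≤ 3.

We work with the vertex ordering a < b < c < d < e. The simplices of K, each written with vertices in increasing order, are:

  0-simplices (5): a, b, c, d, e
  1-simplices (10): ab, ac, ad, ae, bc, bd, be, cd, ce, de
  2-simplices (10): abc, abd, abe, acd, ace, ade, bcd, bce, bde, cde
  3-simplices (5): abcd, abce, abde, acde, bcde

so the chain groups are C_0 ≅ Z^5, C_1 ≅ Z^10, C_2 ≅ Z^10, C_3 ≅ Z^5.

∂_1: C_1 → C_0 is given by ∂[p,q] = [q] − [p]. For instance
  ∂ad = d − a.
As a 5×10 matrix over Z this has rank 4, with invariant factors (1,1,1,1).

The boundary map ∂_2: C_2 → C_1 maps a triangle to the signed sum of its edges. For instance
  ∂bde = de − be + bd,
  ∂abe = be − ae + ab.
The resulting 10×10 matrix has rank 6, and its Smith normal form has invariant factors (1,1,1,1,1,1).

∂_3: C_3 → C_2 sends each 3-simplex σ to the alternating sum Σ_i (−1)^i (σ with its i-th vertex removed). For instance
  ∂acde = cde − ade + ace − acd,
  ∂abce = bce − ace + abe − abc.
This gives a 10×5 integer matrix of rank 4; reducing to Smith normal form yields diagonal entries (1,1,1,1).

Computing H_k = (kernel of ∂_k) / (image of ∂_{k+1}):

  H_0: rank C_0 − rank ∂_1 = 5 − 4 = 1, and the invariant factors of ∂_1 are all 1, so H_0 = Z.
  H_1: rank ker ∂_1 − rank ∂_2 = (10 − 4) − 6 = 0, and the invariant factors of ∂_2 are all 1, so H_1 = 0.
  H_2: rank ker ∂_2 − rank ∂_3 = (10 − 6) − 4 = 0, and the invariant factors of ∂_3 are all 1, so H_2 = 0.
  H_3: rank ker ∂_3 − rank ∂_4 = (5 − 4) − 0 = 1, and there is no ∂_4, so H_3 = Z.

H_0 ≅ Z,  H_1 = 0,  H_2 = 0,  H_3 ≅ Z.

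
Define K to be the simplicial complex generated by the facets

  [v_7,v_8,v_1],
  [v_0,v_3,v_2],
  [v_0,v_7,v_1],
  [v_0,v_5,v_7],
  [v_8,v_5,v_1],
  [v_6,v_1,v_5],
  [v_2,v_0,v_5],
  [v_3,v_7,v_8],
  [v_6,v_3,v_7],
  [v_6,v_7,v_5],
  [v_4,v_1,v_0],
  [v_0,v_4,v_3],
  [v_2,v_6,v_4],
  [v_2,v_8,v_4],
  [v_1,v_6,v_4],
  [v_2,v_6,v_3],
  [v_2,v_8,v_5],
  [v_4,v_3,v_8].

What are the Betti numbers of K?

b_0 = 1, b_1 = 1, b_2 = 0.

Order the vertices as v_0 < v_1 < v_2 < v_3 < v_4 < v_5 < v_6 < v_7 < v_8. Listing each simplex with vertices in this order, K has dimension 2 with simplices:

  0-simplices (9): [v_0], [v_1], [v_2], [v_3], [v_4], [v_5], [v_6], [v_7], [v_8]
  1-simplices (27): (27 of them)
  2-simplices (18): (18 of them)

Hence C_0 ≅ Z^9, C_1 ≅ Z^27, C_2 ≅ Z^18.

Boundary ∂_1: C_1 → C_0 maps an edge to its endpoints' difference, ∂[p,q] = q − p.
The 9×27 boundary matrix has rank 8 and Smith normal form diag(1,1,1,1,1,1,1,1).

Boundary ∂_2: C_2 → C_1 sends each 2-simplex [p,q,r] to [q,r] − [p,r] + [p,q]. For instance
  ∂[v_0,v_1,v_4] = [v_1,v_4] − [v_0,v_4] + [v_0,v_1],
  ∂[v_0,v_3,v_4] = [v_3,v_4] − [v_0,v_4] + [v_0,v_3].
As a 27×18 matrix over Z this has rank 18, with invariant factors (1,1,1,1,1,1,1,1,1,1,1,1,1,1,1,1,1,2).

Now H_k = ker ∂_k / im ∂_{k+1}, so:

  H_0: rank C_0 − rank ∂_1 = 9 − 8 = 1, and the invariant factors of ∂_1 are all 1, so H_0 = Z.
  H_1: rank ker ∂_1 − rank ∂_2 = (27 − 8) − 18 = 1, and ∂_2 has invariant factor 2 > 1, so H_1 = Z ⊕ Z/2.
  H_2: rank ker ∂_2 − rank ∂_3 = (18 − 18) − 0 = 0, and there is no ∂_3, so H_2 = 0.

As a check, the Euler characteristic is 9 − 27 + 18 = 0, which agrees with 1 − 1 + 0 = 0.
(K is a triangulation of the Klein bottle.)

Hence the Betti numbers are b_0 = 1, b_1 = 1, b_2 = 0.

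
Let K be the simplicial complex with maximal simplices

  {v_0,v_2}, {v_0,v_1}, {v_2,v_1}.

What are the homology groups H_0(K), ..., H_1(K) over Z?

We work with the vertex ordering v_0 < v_1 < v_2. The simplices of K, each written with vertices in increasing order, are:

  0-simplices (3): [v_0], [v_1], [v_2]
  1-simplices (3): [v_0,v_1], [v_0,v_2], [v_1,v_2]

Hence C_0 ≅ Z^3, C_1 ≅ Z^3.

Boundary ∂_1: C_1 → C_0 maps an edge to its endpoints' difference, ∂[p,q] = q − p.
The resulting 3×3 matrix has rank 2, and its Smith normal form has invariant factors (1,1).

From H_k ≅ ker(∂_k) / im(∂_{k+1}) we obtain:

  H_0: rank C_0 − rank ∂_1 = 3 − 2 = 1, and the invariant factors of ∂_1 are all 1, so H_0 = Z.
  H_1: rank ker ∂_1 − rank ∂_2 = (3 − 2) − 0 = 1, and there is no ∂_2, so H_1 = Z.

As a check, the Euler characteristic is 3 − 3 = 0, which agrees with 1 − 1 = 0.
(K is a triangulation of the circle S^1.)

H_0 ≅ Z,  H_1 ≅ Z.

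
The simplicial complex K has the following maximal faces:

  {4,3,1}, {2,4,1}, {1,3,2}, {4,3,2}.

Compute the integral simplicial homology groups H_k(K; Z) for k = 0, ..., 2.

Fix the vertex order 1 < 2 < 3 < 4 and write every simplex with vertices in increasing order. Then dim K = 2 and the simplices of K are:

  0-simplices (4): [1], [2], [3], [4]
  1-simplices (6): [1,2], [1,3], [1,4], [2,3], [2,4], [3,4]
  2-simplices (4): [1,2,3], [1,2,4], [1,3,4], [2,3,4]

giving chain groups C_0 ≅ Z^4, C_1 ≅ Z^6, C_2 ≅ Z^4.

Boundary ∂_1: C_1 → C_0 sends each edge [p,q] (with p < q) to q − p. For instance
  ∂[3,4] = [4] − [3].
This gives a 4×6 integer matrix of rank 3; reducing to Smith normal form yields diagonal entries (1,1,1).

The boundary map ∂_2: C_2 → C_1 sends each 2-simplex [p,q,r] to [q,r] − [p,r] + [p,q]. For instance
  ∂[1,2,3] = [2,3] − [1,3] + [1,2],
  ∂[1,2,4] = [2,4] − [1,4] + [1,2].
The 6×4 boundary matrix has rank 3 and Smith normal form diag(1,1,1).

Reading off H_k = ker ∂_k / im ∂_{k+1}:

  H_0: rank C_0 − rank ∂_1 = 4 − 3 = 1, and the invariant factors of ∂_1 are all 1, so H_0 ≅ Z.
  H_1: rank ker ∂_1 − rank ∂_2 = (6 − 3) − 3 = 0, and the invariant factors of ∂_2 are all 1, so H_1 ≅ 0.
  H_2: rank ker ∂_2 − rank ∂_3 = (4 − 3) − 0 = 1, and there is no ∂_3, so H_2 ≅ Z.

As a check, the Euler characteristic is 4 − 6 + 4 = 2, which agrees with 1 − 0 + 1 = 2.
(K is a triangulation of the 2-sphere S^2.)

H_0 ≅ Z,  H_1 = 0,  H_2 ≅ Z.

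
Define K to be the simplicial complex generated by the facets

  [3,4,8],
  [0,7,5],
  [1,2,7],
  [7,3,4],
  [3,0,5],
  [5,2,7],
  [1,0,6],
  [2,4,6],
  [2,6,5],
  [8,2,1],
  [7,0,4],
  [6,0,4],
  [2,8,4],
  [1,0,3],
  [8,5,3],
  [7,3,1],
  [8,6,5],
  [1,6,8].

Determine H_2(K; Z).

H_2 = 0.

Order the vertices as 0 < 1 < 2 < 3 < 4 < 5 < 6 < 7 < 8. Listing each simplex with vertices in this order, K has dimension 2 with simplices:

  0-simplices (9): [0], [1], [2], [3], [4], [5], [6], [7], [8]
  1-simplices (27): (27 of them)
  2-simplices (18): [0,1,3], [0,1,6], [0,3,5], [0,4,6], [0,4,7], [0,5,7], [1,2,7], [1,2,8], [1,3,7], [1,6,8], [2,4,6], [2,4,8], [2,5,6], [2,5,7], [3,4,7], [3,4,8], [3,5,8], [5,6,8]

Hence C_0 ≅ Z^9, C_1 ≅ Z^27, C_2 ≅ Z^18.

Boundary ∂_1: C_1 → C_0 sends each edge [p,q] (with p < q) to q − p. For instance
  ∂[1,2] = [2] − [1].
The 9×27 boundary matrix has rank 8 and Smith normal form diag(1,1,1,1,1,1,1,1).

∂_2: C_2 → C_1 sends each 2-simplex [p,q,r] to [q,r] − [p,r] + [p,q]. For instance
  ∂[2,4,8] = [4,8] − [2,8] + [2,4],
  ∂[1,3,7] = [3,7] − [1,7] + [1,3].
This gives a 27×18 integer matrix of rank 18; reducing to Smith normal form yields diagonal entries (1,1,1,1,1,1,1,1,1,1,1,1,1,1,1,1,1,2).

Computing H_k = (kernel of ∂_k) / (image of ∂_{k+1}):

  H_2: rank ker ∂_2 − rank ∂_3 = (18 − 18) − 0 = 0, and there is no ∂_3, so H_2 = 0.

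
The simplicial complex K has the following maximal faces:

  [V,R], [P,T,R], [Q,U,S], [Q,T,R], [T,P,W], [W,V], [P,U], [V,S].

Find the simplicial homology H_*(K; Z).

Fix the vertex order P < Q < R < S < T < U < V < W and write every simplex with vertices in increasing order. Then dim K = 2 and the simplices of K are:

  0-simplices (8): P, Q, R, S, T, U, V, W
  1-simplices (14): PR, PT, PU, PW, QR, QS, QT, QU, RT, RV, SU, SV, TW, VW
  2-simplices (4): PRT, PTW, QRT, QSU

giving chain groups C_0 ≅ Z^8, C_1 ≅ Z^14, C_2 ≅ Z^4.

∂_1: C_1 → C_0 maps an edge to its endpoints' difference, ∂[p,q] = q − p. For instance
  ∂QU = U − Q.
This gives a 8×14 integer matrix of rank 7; reducing to Smith normal form yields diagonal entries (1,1,1,1,1,1,1).

The boundary map ∂_2: C_2 → C_1 maps a triangle to the signed sum of its edges. For instance
  ∂PTW = TW − PW + PT,
  ∂QRT = RT − QT + QR.
This gives a 14×4 integer matrix of rank 4; reducing to Smith normal form yields diagonal entries (1,1,1,1).

Computing H_k = (kernel of ∂_k) / (image of ∂_{k+1}):

  H_0: rank C_0 − rank ∂_1 = 8 − 7 = 1, and the invariant factors of ∂_1 are all 1, so H_0 = Z.
  H_1: rank ker ∂_1 − rank ∂_2 = (14 − 7) − 4 = 3, and the invariant factors of ∂_2 are all 1, so H_1 = Z^3.
  H_2: rank ker ∂_2 − rank ∂_3 = (4 − 4) − 0 = 0, and there is no ∂_3, so H_2 = 0.

As a check, the Euler characteristic is 8 − 14 + 4 = -2, which agrees with 1 − 3 + 0 = -2.

H_0 = Z,  H_1 = Z^3,  H_2 = 0.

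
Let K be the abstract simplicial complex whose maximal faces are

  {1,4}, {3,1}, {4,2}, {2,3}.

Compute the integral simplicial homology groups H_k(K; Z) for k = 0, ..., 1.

H_0 ≅ Z,  H_1 ≅ Z.

We work with the vertex ordering 1 < 2 < 3 < 4. The simplices of K, each written with vertices in increasing order, are:

  0-simplices (4): [1], [2], [3], [4]
  1-simplices (4): [1,3], [1,4], [2,3], [2,4]

giving chain groups C_0 ≅ Z^4, C_1 ≅ Z^4.

The boundary map ∂_1: C_1 → C_0 sends each edge [p,q] (with p < q) to q − p. For instance
  ∂[2,3] = [3] − [2].
As a 4×4 matrix over Z this has rank 3, with invariant factors (1,1,1).

From H_k ≅ ker(∂_k) / im(∂_{k+1}) we obtain:

  H_0: rank C_0 − rank ∂_1 = 4 − 3 = 1, and the invariant factors of ∂_1 are all 1, so H_0 = Z.
  H_1: rank ker ∂_1 − rank ∂_2 = (4 − 3) − 0 = 1, and there is no ∂_2, so H_1 = Z.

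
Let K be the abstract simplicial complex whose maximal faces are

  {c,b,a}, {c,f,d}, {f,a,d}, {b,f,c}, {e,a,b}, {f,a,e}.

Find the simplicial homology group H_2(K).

H_2 = 0.

Take the total order a < b < c < d < e < f on the vertex set. Then K (dimension 2) consists of the simplices:

  0-simplices (6): a, b, c, d, e, f
  1-simplices (12): ab, ac, ad, ae, af, bc, be, bf, cd, cf, df, ef
  2-simplices (6): abc, abe, adf, aef, bcf, cdf

Hence C_0 ≅ Z^6, C_1 ≅ Z^12, C_2 ≅ Z^6.

Boundary ∂_1: C_1 → C_0 is given by ∂[p,q] = [q] − [p]. For instance
  ∂df = f − d.
The 6×12 boundary matrix has rank 5 and Smith normal form diag(1,1,1,1,1).

Boundary ∂_2: C_2 → C_1 maps a triangle to the signed sum of its edges. For instance
  ∂aef = ef − af + ae,
  ∂cdf = df − cf + cd.
The resulting 12×6 matrix has rank 6, and its Smith normal form has invariant factors (1,1,1,1,1,1).

Reading off H_k = ker ∂_k / im ∂_{k+1}:

  H_2: rank ker ∂_2 − rank ∂_3 = (6 − 6) − 0 = 0, and there is no ∂_3, so H_2 ≅ 0.

(K is a triangulation of the cylinder S^1 x I.)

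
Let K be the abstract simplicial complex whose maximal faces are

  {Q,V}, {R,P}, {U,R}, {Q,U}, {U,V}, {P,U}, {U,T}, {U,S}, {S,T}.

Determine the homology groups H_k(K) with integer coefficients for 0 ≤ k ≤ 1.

Order the vertices as P < Q < R < S < T < U < V. Listing each simplex with vertices in this order, K has dimension 1 with simplices:

  0-simplices (7): P, Q, R, S, T, U, V
  1-simplices (9): PR, PU, QU, QV, RU, ST, SU, TU, UV

Hence C_0 ≅ Z^7, C_1 ≅ Z^9.

Boundary ∂_1: C_1 → C_0 maps an edge to its endpoints' difference, ∂[p,q] = q − p. For instance
  ∂RU = U − R.
As a 7×9 matrix over Z this has rank 6, with invariant factors (1,1,1,1,1,1).

Now H_k = ker ∂_k / im ∂_{k+1}, so:

  H_0: rank C_0 − rank ∂_1 = 7 − 6 = 1, and the invariant factors of ∂_1 are all 1, so H_0 ≅ Z.
  H_1: rank ker ∂_1 − rank ∂_2 = (9 − 6) − 0 = 3, and there is no ∂_2, so H_1 ≅ Z^3.

H_0 = Z,  H_1 = Z^3.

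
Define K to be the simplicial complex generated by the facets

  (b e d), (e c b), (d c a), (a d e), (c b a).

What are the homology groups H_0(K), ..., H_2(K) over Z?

H_0 = Z,  H_1 = Z,  H_2 = 0.

Take the total order a < b < c < d < e on the vertex set. Then K (dimension 2) consists of the simplices:

  0-simplices (5): a, b, c, d, e
  1-simplices (10): ab, ac, ad, ae, bc, bd, be, cd, ce, de
  2-simplices (5): abc, acd, ade, bce, bde

Hence C_0 ≅ Z^5, C_1 ≅ Z^10, C_2 ≅ Z^5.

Boundary ∂_1: C_1 → C_0 maps an edge to its endpoints' difference, ∂[p,q] = q − p. For instance
  ∂bc = c − b.
As a 5×10 matrix over Z this has rank 4, with invariant factors (1,1,1,1).

The boundary map ∂_2: C_2 → C_1 maps a triangle to the signed sum of its edges. For instance
  ∂bde = de − be + bd,
  ∂bce = ce − be + bc.
This gives a 10×5 integer matrix of rank 5; reducing to Smith normal form yields diagonal entries (1,1,1,1,1).

Reading off H_k = ker ∂_k / im ∂_{k+1}:

  H_0: rank C_0 − rank ∂_1 = 5 − 4 = 1, and the invariant factors of ∂_1 are all 1, so H_0 = Z.
  H_1: rank ker ∂_1 − rank ∂_2 = (10 − 4) − 5 = 1, and the invariant factors of ∂_2 are all 1, so H_1 = Z.
  H_2: rank ker ∂_2 − rank ∂_3 = (5 − 5) − 0 = 0, and there is no ∂_3, so H_2 = 0.

As a check, the Euler characteristic is 5 − 10 + 5 = 0, which agrees with 1 − 1 + 0 = 0.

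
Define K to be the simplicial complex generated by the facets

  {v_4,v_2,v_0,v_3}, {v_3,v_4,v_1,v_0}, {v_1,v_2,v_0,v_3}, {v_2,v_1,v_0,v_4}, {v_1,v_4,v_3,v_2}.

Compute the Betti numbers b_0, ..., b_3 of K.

b_0 = 1, b_1 = 0, b_2 = 0, b_3 = 1.

Take the total order v_0 < v_1 < v_2 < v_3 < v_4 on the vertex set. Then K (dimension 3) consists of the simplices:

  0-simplices (5): [v_0], [v_1], [v_2], [v_3], [v_4]
  1-simplices (10): [v_0,v_1], [v_0,v_2], [v_0,v_3], [v_0,v_4], [v_1,v_2], [v_1,v_3], [v_1,v_4], [v_2,v_3], [v_2,v_4], [v_3,v_4]
  2-simplices (10): [v_0,v_1,v_2], [v_0,v_1,v_3], [v_0,v_1,v_4], [v_0,v_2,v_3], [v_0,v_2,v_4], [v_0,v_3,v_4], [v_1,v_2,v_3], [v_1,v_2,v_4], [v_1,v_3,v_4], [v_2,v_3,v_4]
  3-simplices (5): [v_0,v_1,v_2,v_3], [v_0,v_1,v_2,v_4], [v_0,v_1,v_3,v_4], [v_0,v_2,v_3,v_4], [v_1,v_2,v_3,v_4]

so the chain groups are C_0 ≅ Z^5, C_1 ≅ Z^10, C_2 ≅ Z^10, C_3 ≅ Z^5.

Boundary ∂_1: C_1 → C_0 is given by ∂[p,q] = [q] − [p].
This gives a 5×10 integer matrix of rank 4; reducing to Smith normal form yields diagonal entries (1,1,1,1).

The boundary map ∂_2: C_2 → C_1 maps a triangle to the signed sum of its edges. For instance
  ∂[v_0,v_1,v_4] = [v_1,v_4] − [v_0,v_4] + [v_0,v_1],
  ∂[v_1,v_2,v_4] = [v_2,v_4] − [v_1,v_4] + [v_1,v_2].
As a 10×10 matrix over Z this has rank 6, with invariant factors (1,1,1,1,1,1).

Boundary ∂_3: C_3 → C_2 sends each 3-simplex σ to the alternating sum Σ_i (−1)^i (σ with its i-th vertex removed). For instance
  ∂[v_1,v_2,v_3,v_4] = [v_2,v_3,v_4] − [v_1,v_3,v_4] + [v_1,v_2,v_4] − [v_1,v_2,v_3],
  ∂[v_0,v_2,v_3,v_4] = [v_2,v_3,v_4] − [v_0,v_3,v_4] + [v_0,v_2,v_4] − [v_0,v_2,v_3].
The resulting 10×5 matrix has rank 4, and its Smith normal form has invariant factors (1,1,1,1).

Now H_k = ker ∂_k / im ∂_{k+1}, so:

  H_0: rank C_0 − rank ∂_1 = 5 − 4 = 1, and the invariant factors of ∂_1 are all 1, so H_0 = Z.
  H_1: rank ker ∂_1 − rank ∂_2 = (10 − 4) − 6 = 0, and the invariant factors of ∂_2 are all 1, so H_1 = 0.
  H_2: rank ker ∂_2 − rank ∂_3 = (10 − 6) − 4 = 0, and the invariant factors of ∂_3 are all 1, so H_2 = 0.
  H_3: rank ker ∂_3 − rank ∂_4 = (5 − 4) − 0 = 1, and there is no ∂_4, so H_3 = Z.

As a check, the Euler characteristic is 5 − 10 + 10 − 5 = 0, which agrees with 1 − 0 + 0 − 1 = 0.

Hence the Betti numbers are b_0 = 1, b_1 = 0, b_2 = 0, b_3 = 1.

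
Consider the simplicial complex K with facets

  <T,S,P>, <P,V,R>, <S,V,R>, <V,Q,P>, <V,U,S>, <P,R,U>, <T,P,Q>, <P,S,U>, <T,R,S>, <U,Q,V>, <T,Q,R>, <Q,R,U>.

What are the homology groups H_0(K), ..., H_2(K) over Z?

H_0 = Z,  H_1 = Z/2Z,  H_2 = 0.

Fix the vertex order P < Q < R < S < T < U < V and write every simplex with vertices in increasing order. Then dim K = 2 and the simplices of K are:

  0-simplices (7): P, Q, R, S, T, U, V
  1-simplices (18): PQ, PR, PS, PT, PU, PV, QR, QT, QU, QV, RS, RT, RU, RV, ST, SU, SV, UV
  2-simplices (12): PQT, PQV, PRU, PRV, PST, PSU, QRT, QRU, QUV, RST, RSV, SUV

Hence C_0 ≅ Z^7, C_1 ≅ Z^18, C_2 ≅ Z^12.

Boundary ∂_1: C_1 → C_0 sends each edge [p,q] (with p < q) to q − p. For instance
  ∂RT = T − R.
The resulting 7×18 matrix has rank 6, and its Smith normal form has invariant factors (1,1,1,1,1,1).

∂_2: C_2 → C_1 sends each 2-simplex [p,q,r] to [q,r] − [p,r] + [p,q]. For instance
  ∂PST = ST − PT + PS,
  ∂SUV = UV − SV + SU.
This gives a 18×12 integer matrix of rank 12; reducing to Smith normal form yields diagonal entries (1,1,1,1,1,1,1,1,1,1,1,2).

Computing H_k = (kernel of ∂_k) / (image of ∂_{k+1}):

  H_0: rank C_0 − rank ∂_1 = 7 − 6 = 1, and the invariant factors of ∂_1 are all 1, so H_0 = Z.
  H_1: rank ker ∂_1 − rank ∂_2 = (18 − 6) − 12 = 0, and ∂_2 has invariant factor 2 > 1, so H_1 = Z/2Z.
  H_2: rank ker ∂_2 − rank ∂_3 = (12 − 12) − 0 = 0, and there is no ∂_3, so H_2 = 0.

As a check, the Euler characteristic is 7 − 18 + 12 = 1, which agrees with 1 − 0 + 0 = 1.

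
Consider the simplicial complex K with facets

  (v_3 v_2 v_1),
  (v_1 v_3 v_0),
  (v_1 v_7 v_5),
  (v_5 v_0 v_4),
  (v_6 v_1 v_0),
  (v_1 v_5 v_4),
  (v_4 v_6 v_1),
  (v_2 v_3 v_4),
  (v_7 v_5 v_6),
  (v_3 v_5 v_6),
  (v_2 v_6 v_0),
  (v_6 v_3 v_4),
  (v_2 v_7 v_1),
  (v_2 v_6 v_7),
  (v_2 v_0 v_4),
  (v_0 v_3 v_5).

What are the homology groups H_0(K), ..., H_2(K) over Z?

Fix the vertex order v_0 < v_1 < v_2 < v_3 < v_4 < v_5 < v_6 < v_7 and write every simplex with vertices in increasing order. Then dim K = 2 and the simplices of K are:

  0-simplices (8): [v_0], [v_1], [v_2], [v_3], [v_4], [v_5], [v_6], [v_7]
  1-simplices (24): (24 of them)
  2-simplices (16): (16 of them)

Hence C_0 ≅ Z^8, C_1 ≅ Z^24, C_2 ≅ Z^16.

∂_1: C_1 → C_0 sends each edge [p,q] (with p < q) to q − p. For instance
  ∂[v_1,v_5] = [v_5] − [v_1].
The resulting 8×24 matrix has rank 7, and its Smith normal form has invariant factors (1,1,1,1,1,1,1).

The boundary map ∂_2: C_2 → C_1 acts by ∂[p,q,r] = [q,r] − [p,r] + [p,q]. For instance
  ∂[v_0,v_2,v_6] = [v_2,v_6] − [v_0,v_6] + [v_0,v_2],
  ∂[v_0,v_1,v_3] = [v_1,v_3] − [v_0,v_3] + [v_0,v_1].
The 24×16 boundary matrix has rank 15 and Smith normal form diag(1,1,1,1,1,1,1,1,1,1,1,1,1,1,1).

Now H_k = ker ∂_k / im ∂_{k+1}, so:

  H_0: rank C_0 − rank ∂_1 = 8 − 7 = 1, and the invariant factors of ∂_1 are all 1, so H_0 = Z.
  H_1: rank ker ∂_1 − rank ∂_2 = (24 − 7) − 15 = 2, and the invariant factors of ∂_2 are all 1, so H_1 = Z^2.
  H_2: rank ker ∂_2 − rank ∂_3 = (16 − 15) − 0 = 1, and there is no ∂_3, so H_2 = Z.

As a check, the Euler characteristic is 8 − 24 + 16 = 0, which agrees with 1 − 2 + 1 = 0.

H_0 ≅ Z,  H_1 ≅ Z^2,  H_2 ≅ Z.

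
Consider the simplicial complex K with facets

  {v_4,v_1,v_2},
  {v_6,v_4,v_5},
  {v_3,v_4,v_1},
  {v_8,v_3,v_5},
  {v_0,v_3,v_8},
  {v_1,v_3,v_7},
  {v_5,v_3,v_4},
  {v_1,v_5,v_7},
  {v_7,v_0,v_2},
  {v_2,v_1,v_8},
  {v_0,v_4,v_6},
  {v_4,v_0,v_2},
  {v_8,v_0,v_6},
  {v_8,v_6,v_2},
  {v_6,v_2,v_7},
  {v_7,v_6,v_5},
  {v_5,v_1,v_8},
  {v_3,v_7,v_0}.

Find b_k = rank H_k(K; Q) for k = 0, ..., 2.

b_0 = 1, b_1 = 1, b_2 = 0.

K has 9 vertices, 27 edges, 18 triangles.
rank ∂_0 = 0, rank ∂_1 = 8 ⇒ b_0 = 9 − 0 − 8 = 1; all invariant factors of ∂_1 are 1 so no torsion. So H_0 ≅ Z.
rank ∂_1 = 8, rank ∂_2 = 18 ⇒ b_1 = 27 − 8 − 18 = 1; ∂_2 has invariant factor(s) [2] giving torsion. So H_1 ≅ Z ⊕ Z/2Z.
rank ∂_2 = 18, rank ∂_3 = 0 ⇒ b_2 = 18 − 18 − 0 = 0. So H_2 ≅ 0.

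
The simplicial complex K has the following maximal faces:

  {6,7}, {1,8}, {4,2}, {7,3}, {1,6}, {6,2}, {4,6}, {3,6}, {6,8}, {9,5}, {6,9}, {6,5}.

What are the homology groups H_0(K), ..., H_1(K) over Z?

H_0 ≅ Z,  H_1 ≅ Z^4.

Order the vertices as 1 < 2 < 3 < 4 < 5 < 6 < 7 < 8 < 9. Listing each simplex with vertices in this order, K has dimension 1 with simplices:

  0-simplices (9): [1], [2], [3], [4], [5], [6], [7], [8], [9]
  1-simplices (12): [1,6], [1,8], [2,4], [2,6], [3,6], [3,7], [4,6], [5,6], [5,9], [6,7], [6,8], [6,9]

Hence C_0 ≅ Z^9, C_1 ≅ Z^12.

∂_1: C_1 → C_0 is given by ∂[p,q] = [q] − [p].
As a 9×12 matrix over Z this has rank 8, with invariant factors (1,1,1,1,1,1,1,1).

Reading off H_k = ker ∂_k / im ∂_{k+1}:

  H_0: rank C_0 − rank ∂_1 = 9 − 8 = 1, and the invariant factors of ∂_1 are all 1, so H_0 = Z.
  H_1: rank ker ∂_1 − rank ∂_2 = (12 − 8) − 0 = 4, and there is no ∂_2, so H_1 = Z^4.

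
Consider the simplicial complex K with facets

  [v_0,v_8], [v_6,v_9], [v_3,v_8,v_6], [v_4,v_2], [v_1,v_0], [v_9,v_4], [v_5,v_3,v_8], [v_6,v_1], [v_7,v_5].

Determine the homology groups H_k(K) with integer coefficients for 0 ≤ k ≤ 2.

We work with the vertex ordering v_0 < v_1 < v_2 < v_3 < v_4 < v_5 < v_6 < v_7 < v_8 < v_9. The simplices of K, each written with vertices in increasing order, are:

  0-simplices (10): [v_0], [v_1], [v_2], [v_3], [v_4], [v_5], [v_6], [v_7], [v_8], [v_9]
  1-simplices (12): [v_0,v_1], [v_0,v_8], [v_1,v_6], [v_2,v_4], [v_3,v_5], [v_3,v_6], [v_3,v_8], [v_4,v_9], [v_5,v_7], [v_5,v_8], [v_6,v_8], [v_6,v_9]
  2-simplices (2): [v_3,v_5,v_8], [v_3,v_6,v_8]

so the chain groups are C_0 ≅ Z^10, C_1 ≅ Z^12, C_2 ≅ Z^2.

∂_1: C_1 → C_0 maps an edge to its endpoints' difference, ∂[p,q] = q − p. For instance
  ∂[v_6,v_8] = [v_8] − [v_6].
This gives a 10×12 integer matrix of rank 9; reducing to Smith normal form yields diagonal entries (1,1,1,1,1,1,1,1,1).

The boundary map ∂_2: C_2 → C_1 acts by ∂[p,q,r] = [q,r] − [p,r] + [p,q]. For instance
  ∂[v_3,v_5,v_8] = [v_5,v_8] − [v_3,v_8] + [v_3,v_5],
  ∂[v_3,v_6,v_8] = [v_6,v_8] − [v_3,v_8] + [v_3,v_6].
The 12×2 boundary matrix has rank 2 and Smith normal form diag(1,1).

Now H_k = ker ∂_k / im ∂_{k+1}, so:

  H_0: rank C_0 − rank ∂_1 = 10 − 9 = 1, and the invariant factors of ∂_1 are all 1, so H_0 ≅ Z.
  H_1: rank ker ∂_1 − rank ∂_2 = (12 − 9) − 2 = 1, and the invariant factors of ∂_2 are all 1, so H_1 ≅ Z.
  H_2: rank ker ∂_2 − rank ∂_3 = (2 − 2) − 0 = 0, and there is no ∂_3, so H_2 ≅ 0.

As a check, the Euler characteristic is 10 − 12 + 2 = 0, which agrees with 1 − 1 + 0 = 0.

H_0 = Z,  H_1 = Z,  H_2 = 0.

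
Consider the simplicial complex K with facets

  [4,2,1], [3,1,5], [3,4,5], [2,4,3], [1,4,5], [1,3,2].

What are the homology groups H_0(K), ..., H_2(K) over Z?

Fix the vertex order 1 < 2 < 3 < 4 < 5 and write every simplex with vertices in increasing order. Then dim K = 2 and the simplices of K are:

  0-simplices (5): [1], [2], [3], [4], [5]
  1-simplices (9): [1,2], [1,3], [1,4], [1,5], [2,3], [2,4], [3,4], [3,5], [4,5]
  2-simplices (6): [1,2,3], [1,2,4], [1,3,5], [1,4,5], [2,3,4], [3,4,5]

Hence C_0 ≅ Z^5, C_1 ≅ Z^9, C_2 ≅ Z^6.

The boundary map ∂_1: C_1 → C_0 maps an edge to its endpoints' difference, ∂[p,q] = q − p.
The resulting 5×9 matrix has rank 4, and its Smith normal form has invariant factors (1,1,1,1).

Boundary ∂_2: C_2 → C_1 acts by ∂[p,q,r] = [q,r] − [p,r] + [p,q]. For instance
  ∂[2,3,4] = [3,4] − [2,4] + [2,3],
  ∂[1,3,5] = [3,5] − [1,5] + [1,3].
The resulting 9×6 matrix has rank 5, and its Smith normal form has invariant factors (1,1,1,1,1).

Now H_k = ker ∂_k / im ∂_{k+1}, so:

  H_0: rank C_0 − rank ∂_1 = 5 − 4 = 1, and the invariant factors of ∂_1 are all 1, so H_0 ≅ Z.
  H_1: rank ker ∂_1 − rank ∂_2 = (9 − 4) − 5 = 0, and the invariant factors of ∂_2 are all 1, so H_1 ≅ 0.
  H_2: rank ker ∂_2 − rank ∂_3 = (6 − 5) − 0 = 1, and there is no ∂_3, so H_2 ≅ Z.

H_0 ≅ Z,  H_1 = 0,  H_2 ≅ Z.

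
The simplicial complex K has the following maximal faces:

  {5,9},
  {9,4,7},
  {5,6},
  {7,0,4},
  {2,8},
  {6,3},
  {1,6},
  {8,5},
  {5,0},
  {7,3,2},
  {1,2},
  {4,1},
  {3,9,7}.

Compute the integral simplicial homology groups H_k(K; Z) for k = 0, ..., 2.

Take the total order 0 < 1 < 2 < 3 < 4 < 5 < 6 < 7 < 8 < 9 on the vertex set. Then K (dimension 2) consists of the simplices:

  0-simplices (10): [0], [1], [2], [3], [4], [5], [6], [7], [8], [9]
  1-simplices (18): [0,4], [0,5], [0,7], [1,2], [1,4], [1,6], [2,3], [2,7], [2,8], [3,6], [3,7], [3,9], [4,7], [4,9], [5,6], [5,8], [5,9], [7,9]
  2-simplices (4): [0,4,7], [2,3,7], [3,7,9], [4,7,9]

Hence C_0 ≅ Z^10, C_1 ≅ Z^18, C_2 ≅ Z^4.

Boundary ∂_1: C_1 → C_0 maps an edge to its endpoints' difference, ∂[p,q] = q − p. For instance
  ∂[4,9] = [9] − [4].
The 10×18 boundary matrix has rank 9 and Smith normal form diag(1,1,1,1,1,1,1,1,1).

Boundary ∂_2: C_2 → C_1 sends each 2-simplex [p,q,r] to [q,r] − [p,r] + [p,q]. For instance
  ∂[2,3,7] = [3,7] − [2,7] + [2,3],
  ∂[3,7,9] = [7,9] − [3,9] + [3,7].
As a 18×4 matrix over Z this has rank 4, with invariant factors (1,1,1,1).

From H_k ≅ ker(∂_k) / im(∂_{k+1}) we obtain:

  H_0: rank C_0 − rank ∂_1 = 10 − 9 = 1, and the invariant factors of ∂_1 are all 1, so H_0 = Z.
  H_1: rank ker ∂_1 − rank ∂_2 = (18 − 9) − 4 = 5, and the invariant factors of ∂_2 are all 1, so H_1 = Z^5.
  H_2: rank ker ∂_2 − rank ∂_3 = (4 − 4) − 0 = 0, and there is no ∂_3, so H_2 = 0.

H_0 ≅ Z,  H_1 ≅ Z^5,  H_2 = 0.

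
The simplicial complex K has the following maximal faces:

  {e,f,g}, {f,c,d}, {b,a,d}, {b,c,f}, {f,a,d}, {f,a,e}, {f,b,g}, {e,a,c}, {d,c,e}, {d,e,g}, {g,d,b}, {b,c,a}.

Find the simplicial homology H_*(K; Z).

We work with the vertex ordering a < b < c < d < e < f < g. The simplices of K, each written with vertices in increasing order, are:

  0-simplices (7): a, b, c, d, e, f, g
  1-simplices (18): ab, ac, ad, ae, af, bc, bd, bf, bg, cd, ce, cf, de, df, dg, ef, eg, fg
  2-simplices (12): abc, abd, ace, adf, aef, bcf, bdg, bfg, cde, cdf, deg, efg

so the chain groups are C_0 ≅ Z^7, C_1 ≅ Z^18, C_2 ≅ Z^12.

The boundary map ∂_1: C_1 → C_0 maps an edge to its endpoints' difference, ∂[p,q] = q − p. For instance
  ∂de = e − d.
As a 7×18 matrix over Z this has rank 6, with invariant factors (1,1,1,1,1,1).

The boundary map ∂_2: C_2 → C_1 acts by ∂[p,q,r] = [q,r] − [p,r] + [p,q]. For instance
  ∂deg = eg − dg + de,
  ∂ace = ce − ae + ac.
The resulting 18×12 matrix has rank 12, and its Smith normal form has invariant factors (1,1,1,1,1,1,1,1,1,1,1,2).

Reading off H_k = ker ∂_k / im ∂_{k+1}:

  H_0: rank C_0 − rank ∂_1 = 7 − 6 = 1, and the invariant factors of ∂_1 are all 1, so H_0 = Z.
  H_1: rank ker ∂_1 − rank ∂_2 = (18 − 6) − 12 = 0, and ∂_2 has invariant factor 2 > 1, so H_1 = Z/2.
  H_2: rank ker ∂_2 − rank ∂_3 = (12 − 12) − 0 = 0, and there is no ∂_3, so H_2 = 0.

As a check, the Euler characteristic is 7 − 18 + 12 = 1, which agrees with 1 − 0 + 0 = 1.

H_0 ≅ Z,  H_1 ≅ Z/2,  H_2 = 0.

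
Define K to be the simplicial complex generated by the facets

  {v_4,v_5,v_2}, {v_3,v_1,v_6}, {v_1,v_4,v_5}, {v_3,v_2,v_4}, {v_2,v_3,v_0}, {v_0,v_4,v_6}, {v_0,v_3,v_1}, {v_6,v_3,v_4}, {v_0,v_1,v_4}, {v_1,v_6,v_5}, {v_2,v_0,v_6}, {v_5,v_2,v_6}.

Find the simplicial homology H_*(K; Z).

H_0 ≅ Z,  H_1 ≅ Z/2,  H_2 = 0.

Order the vertices as v_0 < v_1 < v_2 < v_3 < v_4 < v_5 < v_6. Listing each simplex with vertices in this order, K has dimension 2 with simplices:

  0-simplices (7): [v_0], [v_1], [v_2], [v_3], [v_4], [v_5], [v_6]
  1-simplices (18): (18 of them)
  2-simplices (12): (12 of them)

giving chain groups C_0 ≅ Z^7, C_1 ≅ Z^18, C_2 ≅ Z^12.

Boundary ∂_1: C_1 → C_0 maps an edge to its endpoints' difference, ∂[p,q] = q − p.
The resulting 7×18 matrix has rank 6, and its Smith normal form has invariant factors (1,1,1,1,1,1).

The boundary map ∂_2: C_2 → C_1 sends each 2-simplex [p,q,r] to [q,r] − [p,r] + [p,q]. For instance
  ∂[v_0,v_1,v_3] = [v_1,v_3] − [v_0,v_3] + [v_0,v_1],
  ∂[v_0,v_2,v_6] = [v_2,v_6] − [v_0,v_6] + [v_0,v_2].
This gives a 18×12 integer matrix of rank 12; reducing to Smith normal form yields diagonal entries (1,1,1,1,1,1,1,1,1,1,1,2).

Reading off H_k = ker ∂_k / im ∂_{k+1}:

  H_0: rank C_0 − rank ∂_1 = 7 − 6 = 1, and the invariant factors of ∂_1 are all 1, so H_0 = Z.
  H_1: rank ker ∂_1 − rank ∂_2 = (18 − 6) − 12 = 0, and ∂_2 has invariant factor 2 > 1, so H_1 = Z/2.
  H_2: rank ker ∂_2 − rank ∂_3 = (12 − 12) − 0 = 0, and there is no ∂_3, so H_2 = 0.

(K is a triangulation of the real projective plane RP^2.)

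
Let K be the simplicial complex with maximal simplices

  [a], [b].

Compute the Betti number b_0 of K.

b_0 = 2.

Order the vertices as a < b. Listing each simplex with vertices in this order, K has dimension 0 with simplices:

  0-simplices (2): a, b

giving chain groups C_0 ≅ Z^2.

Reading off H_k = ker ∂_k / im ∂_{k+1}:

  H_0: rank C_0 − rank ∂_1 = 2 − 0 = 2, and there is no ∂_1, so H_0 = Z^2.

Hence the Betti numbers are b_0 = 2.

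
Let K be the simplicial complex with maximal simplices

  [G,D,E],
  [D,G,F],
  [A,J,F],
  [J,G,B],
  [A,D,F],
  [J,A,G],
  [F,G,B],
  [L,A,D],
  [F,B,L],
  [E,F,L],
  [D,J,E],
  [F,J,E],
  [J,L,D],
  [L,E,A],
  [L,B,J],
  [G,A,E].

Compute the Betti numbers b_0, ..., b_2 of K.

Fix the vertex order A < B < D < E < F < G < J < L and write every simplex with vertices in increasing order. Then dim K = 2 and the simplices of K are:

  0-simplices (8): A, B, D, E, F, G, J, L
  1-simplices (24): AD, AE, AF, AG, AJ, AL, BF, BG, BJ, BL, DE, DF, DG, DJ, DL, EF, EG, EJ, EL, FG, FJ, FL, GJ, JL
  2-simplices (16): ADF, ADL, AEG, AEL, AFJ, AGJ, BFG, BFL, BGJ, BJL, DEG, DEJ, DFG, DJL, EFJ, EFL

giving chain groups C_0 ≅ Z^8, C_1 ≅ Z^24, C_2 ≅ Z^16.

∂_1: C_1 → C_0 maps an edge to its endpoints' difference, ∂[p,q] = q − p. For instance
  ∂DF = F − D.
As a 8×24 matrix over Z this has rank 7, with invariant factors (1,1,1,1,1,1,1).

Boundary ∂_2: C_2 → C_1 acts by ∂[p,q,r] = [q,r] − [p,r] + [p,q]. For instance
  ∂BGJ = GJ − BJ + BG,
  ∂DEG = EG − DG + DE.
As a 24×16 matrix over Z this has rank 15, with invariant factors (1,1,1,1,1,1,1,1,1,1,1,1,1,1,1).

Now H_k = ker ∂_k / im ∂_{k+1}, so:

  H_0: rank C_0 − rank ∂_1 = 8 − 7 = 1, and the invariant factors of ∂_1 are all 1, so H_0 = Z.
  H_1: rank ker ∂_1 − rank ∂_2 = (24 − 7) − 15 = 2, and the invariant factors of ∂_2 are all 1, so H_1 = Z^2.
  H_2: rank ker ∂_2 − rank ∂_3 = (16 − 15) − 0 = 1, and there is no ∂_3, so H_2 = Z.

As a check, the Euler characteristic is 8 − 24 + 16 = 0, which agrees with 1 − 2 + 1 = 0.

Hence the Betti numbers are b_0 = 1, b_1 = 2, b_2 = 1.

b_0 = 1, b_1 = 2, b_2 = 1.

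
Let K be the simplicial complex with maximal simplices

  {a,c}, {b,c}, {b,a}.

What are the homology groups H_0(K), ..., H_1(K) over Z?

We work with the vertex ordering a < b < c. The simplices of K, each written with vertices in increasing order, are:

  0-simplices (3): a, b, c
  1-simplices (3): ab, ac, bc

Hence C_0 ≅ Z^3, C_1 ≅ Z^3.

Boundary ∂_1: C_1 → C_0 sends each edge [p,q] (with p < q) to q − p. For instance
  ∂bc = c − b.
The 3×3 boundary matrix has rank 2 and Smith normal form diag(1,1).

From H_k ≅ ker(∂_k) / im(∂_{k+1}) we obtain:

  H_0: rank C_0 − rank ∂_1 = 3 − 2 = 1, and the invariant factors of ∂_1 are all 1, so H_0 = Z.
  H_1: rank ker ∂_1 − rank ∂_2 = (3 − 2) − 0 = 1, and there is no ∂_2, so H_1 = Z.

H_0 = Z,  H_1 = Z.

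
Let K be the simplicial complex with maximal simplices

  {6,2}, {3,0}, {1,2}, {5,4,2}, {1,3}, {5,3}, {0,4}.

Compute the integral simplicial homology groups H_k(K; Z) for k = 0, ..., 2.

Order the vertices as 0 < 1 < 2 < 3 < 4 < 5 < 6. Listing each simplex with vertices in this order, K has dimension 2 with simplices:

  0-simplices (7): [0], [1], [2], [3], [4], [5], [6]
  1-simplices (9): [0,3], [0,4], [1,2], [1,3], [2,4], [2,5], [2,6], [3,5], [4,5]
  2-simplices (1): [2,4,5]

giving chain groups C_0 ≅ Z^7, C_1 ≅ Z^9, C_2 ≅ Z^1.

∂_1: C_1 → C_0 sends each edge [p,q] (with p < q) to q − p.
The resulting 7×9 matrix has rank 6, and its Smith normal form has invariant factors (1,1,1,1,1,1).

∂_2: C_2 → C_1 acts by ∂[p,q,r] = [q,r] − [p,r] + [p,q]. For instance
  ∂[2,4,5] = [4,5] − [2,5] + [2,4].
The resulting 9×1 matrix has rank 1, and its Smith normal form has invariant factors (1).

Reading off H_k = ker ∂_k / im ∂_{k+1}:

  H_0: rank C_0 − rank ∂_1 = 7 − 6 = 1, and the invariant factors of ∂_1 are all 1, so H_0 ≅ Z.
  H_1: rank ker ∂_1 − rank ∂_2 = (9 − 6) − 1 = 2, and the invariant factors of ∂_2 are all 1, so H_1 ≅ Z^2.
  H_2: rank ker ∂_2 − rank ∂_3 = (1 − 1) − 0 = 0, and there is no ∂_3, so H_2 ≅ 0.

H_0 ≅ Z,  H_1 ≅ Z^2,  H_2 = 0.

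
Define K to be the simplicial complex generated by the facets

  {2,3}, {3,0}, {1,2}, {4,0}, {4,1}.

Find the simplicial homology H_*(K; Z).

H_0 ≅ Z,  H_1 ≅ Z.

We work with the vertex ordering 0 < 1 < 2 < 3 < 4. The simplices of K, each written with vertices in increasing order, are:

  0-simplices (5): [0], [1], [2], [3], [4]
  1-simplices (5): [0,3], [0,4], [1,2], [1,4], [2,3]

Hence C_0 ≅ Z^5, C_1 ≅ Z^5.

Boundary ∂_1: C_1 → C_0 maps an edge to its endpoints' difference, ∂[p,q] = q − p.
As a 5×5 matrix over Z this has rank 4, with invariant factors (1,1,1,1).

Now H_k = ker ∂_k / im ∂_{k+1}, so:

  H_0: rank C_0 − rank ∂_1 = 5 − 4 = 1, and the invariant factors of ∂_1 are all 1, so H_0 = Z.
  H_1: rank ker ∂_1 − rank ∂_2 = (5 − 4) − 0 = 1, and there is no ∂_2, so H_1 = Z.

(K is a triangulation of the circle S^1.)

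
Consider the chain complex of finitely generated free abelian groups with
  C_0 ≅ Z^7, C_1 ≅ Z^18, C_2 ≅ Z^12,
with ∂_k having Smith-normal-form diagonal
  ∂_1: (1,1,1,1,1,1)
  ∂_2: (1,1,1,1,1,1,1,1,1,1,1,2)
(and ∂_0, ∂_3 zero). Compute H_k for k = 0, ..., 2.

H_0: b_0 = 7 − 0 − 6 = 1; torsion from ∂_1 factors > 1: none. So H_0 = Z.
H_1: b_1 = 18 − 6 − 12 = 0; torsion from ∂_2 factors > 1: [2]. So H_1 = Z/2.
H_2: b_2 = 12 − 12 − 0 = 0; torsion from ∂_3 factors > 1: none. So H_2 = 0.

H_0 = Z,  H_1 = Z/2,  H_2 = 0.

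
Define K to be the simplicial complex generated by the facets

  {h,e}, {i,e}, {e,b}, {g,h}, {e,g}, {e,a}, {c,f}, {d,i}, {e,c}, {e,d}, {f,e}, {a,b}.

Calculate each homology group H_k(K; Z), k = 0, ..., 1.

Fix the vertex order a < b < c < d < e < f < g < h < i and write every simplex with vertices in increasing order. Then dim K = 1 and the simplices of K are:

  0-simplices (9): a, b, c, d, e, f, g, h, i
  1-simplices (12): ab, ae, be, ce, cf, de, di, ef, eg, eh, ei, gh

Hence C_0 ≅ Z^9, C_1 ≅ Z^12.

∂_1: C_1 → C_0 is given by ∂[p,q] = [q] − [p]. For instance
  ∂ae = e − a.
The 9×12 boundary matrix has rank 8 and Smith normal form diag(1,1,1,1,1,1,1,1).

From H_k ≅ ker(∂_k) / im(∂_{k+1}) we obtain:

  H_0: rank C_0 − rank ∂_1 = 9 − 8 = 1, and the invariant factors of ∂_1 are all 1, so H_0 ≅ Z.
  H_1: rank ker ∂_1 − rank ∂_2 = (12 − 8) − 0 = 4, and there is no ∂_2, so H_1 ≅ Z^4.

(K is a triangulation of a wedge of 4 circles.)

H_0 ≅ Z,  H_1 ≅ Z^4.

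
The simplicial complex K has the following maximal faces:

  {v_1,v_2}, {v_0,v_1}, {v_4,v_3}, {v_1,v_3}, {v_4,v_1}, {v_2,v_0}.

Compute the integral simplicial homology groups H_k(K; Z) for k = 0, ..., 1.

Order the vertices as v_0 < v_1 < v_2 < v_3 < v_4. Listing each simplex with vertices in this order, K has dimension 1 with simplices:

  0-simplices (5): [v_0], [v_1], [v_2], [v_3], [v_4]
  1-simplices (6): [v_0,v_1], [v_0,v_2], [v_1,v_2], [v_1,v_3], [v_1,v_4], [v_3,v_4]

giving chain groups C_0 ≅ Z^5, C_1 ≅ Z^6.

∂_1: C_1 → C_0 is given by ∂[p,q] = [q] − [p]. For instance
  ∂[v_1,v_4] = [v_4] − [v_1].
The resulting 5×6 matrix has rank 4, and its Smith normal form has invariant factors (1,1,1,1).

Computing H_k = (kernel of ∂_k) / (image of ∂_{k+1}):

  H_0: rank C_0 − rank ∂_1 = 5 − 4 = 1, and the invariant factors of ∂_1 are all 1, so H_0 ≅ Z.
  H_1: rank ker ∂_1 − rank ∂_2 = (6 − 4) − 0 = 2, and there is no ∂_2, so H_1 ≅ Z^2.

H_0 = Z,  H_1 = Z^2.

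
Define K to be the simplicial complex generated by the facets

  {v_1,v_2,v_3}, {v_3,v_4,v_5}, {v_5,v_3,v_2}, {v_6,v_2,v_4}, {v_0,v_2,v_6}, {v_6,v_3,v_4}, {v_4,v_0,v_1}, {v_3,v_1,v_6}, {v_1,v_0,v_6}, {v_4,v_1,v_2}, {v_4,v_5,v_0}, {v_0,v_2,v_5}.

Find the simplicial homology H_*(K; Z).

Order the vertices as v_0 < v_1 < v_2 < v_3 < v_4 < v_5 < v_6. Listing each simplex with vertices in this order, K has dimension 2 with simplices:

  0-simplices (7): [v_0], [v_1], [v_2], [v_3], [v_4], [v_5], [v_6]
  1-simplices (18): (18 of them)
  2-simplices (12): (12 of them)

giving chain groups C_0 ≅ Z^7, C_1 ≅ Z^18, C_2 ≅ Z^12.

The boundary map ∂_1: C_1 → C_0 sends each edge [p,q] (with p < q) to q − p. For instance
  ∂[v_2,v_5] = [v_5] − [v_2].
As a 7×18 matrix over Z this has rank 6, with invariant factors (1,1,1,1,1,1).

∂_2: C_2 → C_1 acts by ∂[p,q,r] = [q,r] − [p,r] + [p,q]. For instance
  ∂[v_2,v_4,v_6] = [v_4,v_6] − [v_2,v_6] + [v_2,v_4],
  ∂[v_3,v_4,v_6] = [v_4,v_6] − [v_3,v_6] + [v_3,v_4].
The resulting 18×12 matrix has rank 12, and its Smith normal form has invariant factors (1,1,1,1,1,1,1,1,1,1,1,2).

Reading off H_k = ker ∂_k / im ∂_{k+1}:

  H_0: rank C_0 − rank ∂_1 = 7 − 6 = 1, and the invariant factors of ∂_1 are all 1, so H_0 = Z.
  H_1: rank ker ∂_1 − rank ∂_2 = (18 − 6) − 12 = 0, and ∂_2 has invariant factor 2 > 1, so H_1 = Z/2.
  H_2: rank ker ∂_2 − rank ∂_3 = (12 − 12) − 0 = 0, and there is no ∂_3, so H_2 = 0.

H_0 = Z,  H_1 = Z/2,  H_2 = 0.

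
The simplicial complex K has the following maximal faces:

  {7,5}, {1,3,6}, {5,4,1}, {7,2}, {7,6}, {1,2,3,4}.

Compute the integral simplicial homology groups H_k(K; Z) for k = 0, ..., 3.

H_0 = Z,  H_1 = Z^2,  H_2 = 0,  H_3 = 0.

Take the total order 1 < 2 < 3 < 4 < 5 < 6 < 7 on the vertex set. Then K (dimension 3) consists of the simplices:

  0-simplices (7): [1], [2], [3], [4], [5], [6], [7]
  1-simplices (13): [1,2], [1,3], [1,4], [1,5], [1,6], [2,3], [2,4], [2,7], [3,4], [3,6], [4,5], [5,7], [6,7]
  2-simplices (6): [1,2,3], [1,2,4], [1,3,4], [1,3,6], [1,4,5], [2,3,4]
  3-simplices (1): [1,2,3,4]

giving chain groups C_0 ≅ Z^7, C_1 ≅ Z^13, C_2 ≅ Z^6, C_3 ≅ Z^1.

Boundary ∂_1: C_1 → C_0 sends each edge [p,q] (with p < q) to q − p. For instance
  ∂[1,6] = [6] − [1].
The 7×13 boundary matrix has rank 6 and Smith normal form diag(1,1,1,1,1,1).

The boundary map ∂_2: C_2 → C_1 maps a triangle to the signed sum of its edges. For instance
  ∂[2,3,4] = [3,4] − [2,4] + [2,3],
  ∂[1,2,3] = [2,3] − [1,3] + [1,2].
The 13×6 boundary matrix has rank 5 and Smith normal form diag(1,1,1,1,1).

The boundary map ∂_3: C_3 → C_2 sends each 3-simplex σ to the alternating sum Σ_i (−1)^i (σ with its i-th vertex removed). For instance
  ∂[1,2,3,4] = [2,3,4] − [1,3,4] + [1,2,4] − [1,2,3].
This gives a 6×1 integer matrix of rank 1; reducing to Smith normal form yields diagonal entries (1).

From H_k ≅ ker(∂_k) / im(∂_{k+1}) we obtain:

  H_0: rank C_0 − rank ∂_1 = 7 − 6 = 1, and the invariant factors of ∂_1 are all 1, so H_0 = Z.
  H_1: rank ker ∂_1 − rank ∂_2 = (13 − 6) − 5 = 2, and the invariant factors of ∂_2 are all 1, so H_1 = Z^2.
  H_2: rank ker ∂_2 − rank ∂_3 = (6 − 5) − 1 = 0, and the invariant factors of ∂_3 are all 1, so H_2 = 0.
  H_3: rank ker ∂_3 − rank ∂_4 = (1 − 1) − 0 = 0, and there is no ∂_4, so H_3 = 0.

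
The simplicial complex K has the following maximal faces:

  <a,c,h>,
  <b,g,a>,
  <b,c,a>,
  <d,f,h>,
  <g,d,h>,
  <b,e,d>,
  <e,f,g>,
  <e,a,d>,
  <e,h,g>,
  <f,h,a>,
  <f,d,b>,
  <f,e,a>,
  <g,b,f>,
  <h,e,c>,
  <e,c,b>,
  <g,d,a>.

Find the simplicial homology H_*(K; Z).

We work with the vertex ordering a < b < c < d < e < f < g < h. The simplices of K, each written with vertices in increasing order, are:

  0-simplices (8): a, b, c, d, e, f, g, h
  1-simplices (24): ab, ac, ad, ae, af, ag, ah, bc, bd, be, bf, bg, ce, ch, de, df, dg, dh, ef, eg, eh, fg, fh, gh
  2-simplices (16): abc, abg, ach, ade, adg, aef, afh, bce, bde, bdf, bfg, ceh, dfh, dgh, efg, egh

so the chain groups are C_0 ≅ Z^8, C_1 ≅ Z^24, C_2 ≅ Z^16.

The boundary map ∂_1: C_1 → C_0 sends each edge [p,q] (with p < q) to q − p. For instance
  ∂dg = g − d.
The resulting 8×24 matrix has rank 7, and its Smith normal form has invariant factors (1,1,1,1,1,1,1).

∂_2: C_2 → C_1 sends each 2-simplex [p,q,r] to [q,r] − [p,r] + [p,q]. For instance
  ∂ach = ch − ah + ac,
  ∂adg = dg − ag + ad.
The resulting 24×16 matrix has rank 15, and its Smith normal form has invariant factors (1,1,1,1,1,1,1,1,1,1,1,1,1,1,1).

Now H_k = ker ∂_k / im ∂_{k+1}, so:

  H_0: rank C_0 − rank ∂_1 = 8 − 7 = 1, and the invariant factors of ∂_1 are all 1, so H_0 = Z.
  H_1: rank ker ∂_1 − rank ∂_2 = (24 − 7) − 15 = 2, and the invariant factors of ∂_2 are all 1, so H_1 = Z^2.
  H_2: rank ker ∂_2 − rank ∂_3 = (16 − 15) − 0 = 1, and there is no ∂_3, so H_2 = Z.

H_0 = Z,  H_1 = Z^2,  H_2 = Z.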